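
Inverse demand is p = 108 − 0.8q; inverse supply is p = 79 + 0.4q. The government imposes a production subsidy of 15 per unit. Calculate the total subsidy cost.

550

Competitive equilibrium: 108 − 0.8q = 79 + 0.4q → q* = 24.1667, p* = 88.6667.
The subsidy lowers effective supply by 15: p = 64 + 0.4q.
New quantity: 108 − 0.8q = 64 + 0.4q → q' = 36.6667.
Total subsidy cost = 15 × 36.6667 = 550.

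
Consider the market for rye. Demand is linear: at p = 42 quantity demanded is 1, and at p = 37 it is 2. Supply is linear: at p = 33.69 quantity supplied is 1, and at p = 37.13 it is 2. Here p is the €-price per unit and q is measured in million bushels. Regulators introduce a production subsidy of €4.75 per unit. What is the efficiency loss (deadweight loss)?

€1.34 million

Demand slope = (37 − 42)/(2 − 1) = −5, so p = 47 − 5q.
Supply slope = (37.13 − 33.69)/(2 − 1) = 3.44, so p = 30.25 + 3.44q.
Competitive equilibrium: 47 − 5q = 30.25 + 3.44q → q* = 1.9846, p* = 37.077.
The subsidy lowers effective supply by 4.75: p = 25.5 + 3.44q.
New quantity: 47 − 5q = 25.5 + 3.44q → q' = 2.5474.
Overproduction Δq = 2.5474 − 1.9846 = 0.5628; wedge = subsidy = 4.75.
Deadweight loss = ½ × 0.5628 × 4.75 = €1.34 million.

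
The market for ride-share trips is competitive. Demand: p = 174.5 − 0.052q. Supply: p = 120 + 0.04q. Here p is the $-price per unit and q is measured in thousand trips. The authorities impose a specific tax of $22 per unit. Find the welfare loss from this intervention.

$2630.43 thousand

Competitive equilibrium: 174.5 − 0.052q = 120 + 0.04q → q* = 592.3913, p* = 143.6957.
With the tax, the buyer price exceeds the seller price by 22: (174.5 − 0.052q) − (120 + 0.04q) = 22 → q' = 353.2609.
Δq = 592.3913 − 353.2609 = 239.1304; the wedge equals the tax, 22.
The triangle = ½ × 239.1304 × 22 = $2630.43 thousand.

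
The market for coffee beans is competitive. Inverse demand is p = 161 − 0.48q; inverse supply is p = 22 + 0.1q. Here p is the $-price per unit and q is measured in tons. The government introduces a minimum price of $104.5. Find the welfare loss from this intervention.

$4312.60

Competitive equilibrium: 161 − 0.48q = 22 + 0.1q → q* = 239.6552, p* = 45.9655.
At the floor p = 104.5, quantity demanded = (161 − 104.5)/0.48 = 117.7083.
Sellers' marginal cost at q' = 117.7083: 22 + 0.1·117.7083 = 33.7708.
Δq = 239.6552 − 117.7083 = 121.9469; wedge = 104.5 − 33.7708 = 70.7292.
The triangle = ½ × 121.9469 × 70.7292 = $4312.60.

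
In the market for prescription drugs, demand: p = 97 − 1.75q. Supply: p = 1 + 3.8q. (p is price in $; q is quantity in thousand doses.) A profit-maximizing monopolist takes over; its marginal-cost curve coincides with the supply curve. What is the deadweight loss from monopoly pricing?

Competitive equilibrium: 97 − 1.75q = 1 + 3.8q → q* = 17.2973, p* = 66.7297.
Marginal revenue: MR = 97 − 3.5q. Set MR = MC: 97 − 3.5q = 1 + 3.8q → q_m = 13.1507.
Price p_m = 97 − 1.75·13.1507 = 73.9863; MC(q_m) = 1 + 3.8·13.1507 = 50.9727.
Competitive q* = 17.2973, so Δq = 4.1466; wedge = 73.9863 − 50.9727 = 23.0136.
Welfare loss = ½ × 4.1466 × 23.0136 = $47.71 thousand.

$47.71 thousand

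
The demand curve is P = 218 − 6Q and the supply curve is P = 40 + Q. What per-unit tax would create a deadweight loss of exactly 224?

56

Competitive equilibrium: 218 − 6Q = 40 + Q → Q* = 25.4286, P* = 65.4286.
A tax t gives ΔQ = t/7 and wedge t, so DWL = t²/14.
t²/14 = 224 → t² = 3136 → t = 56.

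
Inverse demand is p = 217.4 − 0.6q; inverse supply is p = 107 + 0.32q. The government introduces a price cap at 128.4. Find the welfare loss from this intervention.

1298.24

Competitive equilibrium: 217.4 − 0.6q = 107 + 0.32q → q* = 120, p* = 145.4.
At the ceiling p = 128.4, quantity supplied = (128.4 − 107)/0.32 = 66.875.
Willingness to pay at q' = 66.875: 217.4 − 0.6·66.875 = 177.275.
Δq = 120 − 66.875 = 53.125; wedge = 177.275 − 128.4 = 48.875.
The triangle = ½ × 53.125 × 48.875 = 1298.24.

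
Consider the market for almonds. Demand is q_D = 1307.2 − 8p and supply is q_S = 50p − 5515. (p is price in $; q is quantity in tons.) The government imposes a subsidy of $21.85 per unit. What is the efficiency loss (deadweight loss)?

In inverse form: demand p = 163.4 − 0.125q, supply p = 110.3 + 0.02q.
Competitive equilibrium: 163.4 − 0.125q = 110.3 + 0.02q → q* = 366.2069, p* = 117.6241.
The subsidy lowers effective supply by 21.85: p = 88.45 + 0.02q.
New quantity: 163.4 − 0.125q = 88.45 + 0.02q → q' = 516.8966.
Overproduction Δq = 516.8966 − 366.2069 = 150.6897; wedge = subsidy = 21.85.
Welfare loss = ½ × 150.6897 × 21.85 = $1646.28.

$1646.28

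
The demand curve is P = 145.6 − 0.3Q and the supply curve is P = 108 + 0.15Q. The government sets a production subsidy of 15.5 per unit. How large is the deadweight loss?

Competitive equilibrium: 145.6 − 0.3Q = 108 + 0.15Q → Q* = 83.5556, P* = 120.5333.
The subsidy lowers effective supply by 15.5: P = 92.5 + 0.15Q.
New quantity: 145.6 − 0.3Q = 92.5 + 0.15Q → Q' = 118.
Overproduction ΔQ = 118 − 83.5556 = 34.4444; wedge = subsidy = 15.5.
The triangle = ½ × 34.4444 × 15.5 = 266.94.

266.94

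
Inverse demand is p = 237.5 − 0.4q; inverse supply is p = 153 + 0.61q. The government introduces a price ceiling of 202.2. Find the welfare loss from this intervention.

4.57

Competitive equilibrium: 237.5 − 0.4q = 153 + 0.61q → q* = 83.6634, p* = 204.0347.
At the ceiling p = 202.2, quantity supplied = (202.2 − 153)/0.61 = 80.6557.
Willingness to pay at q' = 80.6557: 237.5 − 0.4·80.6557 = 205.2377.
Δq = 83.6634 − 80.6557 = 3.0077; wedge = 205.2377 − 202.2 = 3.0377.
The triangle = ½ × 3.0077 × 3.0377 = 4.57.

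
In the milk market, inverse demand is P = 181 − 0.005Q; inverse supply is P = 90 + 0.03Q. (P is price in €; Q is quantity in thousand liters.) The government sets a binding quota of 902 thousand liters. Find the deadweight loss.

Competitive equilibrium: 181 − 0.005Q = 90 + 0.03Q → Q* = 2600, P* = 168.
At Q = 902: demand price = 181 − 0.005·902 = 176.49; supply price = 90 + 0.03·902 = 117.06.
ΔQ = 2600 − 902 = 1698; wedge = 176.49 − 117.06 = 59.43.
The triangle = ½ × 1698 × 59.43 = €50456.07 thousand.

€50456.07 thousand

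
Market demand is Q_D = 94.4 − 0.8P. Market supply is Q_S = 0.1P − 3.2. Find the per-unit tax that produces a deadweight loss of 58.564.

36.3

In inverse form: demand P = 118 − 1.25Q, supply P = 32 + 10Q.
Competitive equilibrium: 118 − 1.25Q = 32 + 10Q → Q* = 7.6444, P* = 108.4444.
A tax t gives ΔQ = t/11.25 and wedge t, so DWL = t²/22.5.
t²/22.5 = 58.564 → t² = 1317.69 → t = 36.3.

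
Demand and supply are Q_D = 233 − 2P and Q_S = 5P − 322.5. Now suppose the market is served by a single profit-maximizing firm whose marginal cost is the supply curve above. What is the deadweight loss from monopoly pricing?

335.32

In inverse form: demand P = 116.5 − 0.5Q, supply P = 64.5 + 0.2Q.
Competitive equilibrium: 116.5 − 0.5Q = 64.5 + 0.2Q → Q* = 74.2857, P* = 79.3571.
Marginal revenue: MR = 116.5 − Q. Set MR = MC: 116.5 − Q = 64.5 + 0.2Q → Q_m = 43.3333.
Price P_m = 116.5 − 0.5·43.3333 = 94.8334; MC(Q_m) = 64.5 + 0.2·43.3333 = 73.1667.
Competitive Q* = 74.2857, so ΔQ = 30.9524; wedge = 94.8334 − 73.1667 = 21.6667.
The triangle = ½ × 30.9524 × 21.6667 = 335.32.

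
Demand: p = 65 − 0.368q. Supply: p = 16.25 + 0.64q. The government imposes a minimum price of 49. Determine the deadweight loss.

Competitive equilibrium: 65 − 0.368q = 16.25 + 0.64q → q* = 48.3631, p* = 47.2024.
At the floor p = 49, quantity demanded = (65 − 49)/0.368 = 43.4783.
Sellers' marginal cost at q' = 43.4783: 16.25 + 0.64·43.4783 = 44.0761.
Δq = 48.3631 − 43.4783 = 4.8848; wedge = 49 − 44.0761 = 4.9239.
The triangle = ½ × 4.8848 × 4.9239 = 12.03.

12.03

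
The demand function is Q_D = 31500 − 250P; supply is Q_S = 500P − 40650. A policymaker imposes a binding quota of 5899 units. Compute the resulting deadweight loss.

7216.803

In inverse form: demand P = 126 − 0.004Q, supply P = 81.3 + 0.002Q.
Competitive equilibrium: 126 − 0.004Q = 81.3 + 0.002Q → Q* = 7450, P* = 96.2.
At Q = 5899: demand price = 126 − 0.004·5899 = 102.404; supply price = 81.3 + 0.002·5899 = 93.098.
ΔQ = 7450 − 5899 = 1551; wedge = 102.404 − 93.098 = 9.306.
Deadweight loss = ½ × 1551 × 9.306 = 7216.803.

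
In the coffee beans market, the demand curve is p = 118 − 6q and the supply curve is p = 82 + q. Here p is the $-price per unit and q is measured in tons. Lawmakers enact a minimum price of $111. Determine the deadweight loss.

$55.34

Competitive equilibrium: 118 − 6q = 82 + q → q* = 5.1429, p* = 87.1429.
At the floor p = 111, quantity demanded = (118 − 111)/6 = 1.1667.
Sellers' marginal cost at q' = 1.1667: 82 + 1·1.1667 = 83.1667.
Δq = 5.1429 − 1.1667 = 3.9762; wedge = 111 − 83.1667 = 27.8333.
Deadweight loss = ½ × 3.9762 × 27.8333 = $55.34.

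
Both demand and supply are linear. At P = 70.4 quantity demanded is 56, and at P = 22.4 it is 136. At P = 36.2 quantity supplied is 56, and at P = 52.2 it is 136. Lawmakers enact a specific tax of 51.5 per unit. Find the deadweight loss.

1657.66

Demand slope = (22.4 − 70.4)/(136 − 56) = −0.6, so P = 104 − 0.6Q.
Supply slope = (52.2 − 36.2)/(136 − 56) = 0.2, so P = 25 + 0.2Q.
Competitive equilibrium: 104 − 0.6Q = 25 + 0.2Q → Q* = 98.75, P* = 44.75.
With the tax, the buyer price exceeds the seller price by 51.5: (104 − 0.6Q) − (25 + 0.2Q) = 51.5 → Q' = 34.375.
ΔQ = 98.75 − 34.375 = 64.375; the wedge equals the tax, 51.5.
The triangle = ½ × 64.375 × 51.5 = 1657.66.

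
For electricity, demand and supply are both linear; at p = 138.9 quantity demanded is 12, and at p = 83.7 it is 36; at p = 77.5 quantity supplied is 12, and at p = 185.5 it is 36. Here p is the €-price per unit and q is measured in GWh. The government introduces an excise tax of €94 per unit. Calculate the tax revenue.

€677.35

Demand slope = (83.7 − 138.9)/(36 − 12) = −2.3, so p = 166.5 − 2.3q.
Supply slope = (185.5 − 77.5)/(36 − 12) = 4.5, so p = 23.5 + 4.5q.
Competitive equilibrium: 166.5 − 2.3q = 23.5 + 4.5q → q* = 21.0294, p* = 118.1324.
With the tax, the buyer price exceeds the seller price by 94: (166.5 − 2.3q) − (23.5 + 4.5q) = 94 → q' = 7.2059.
Tax revenue = 94 × 7.2059 = €677.35.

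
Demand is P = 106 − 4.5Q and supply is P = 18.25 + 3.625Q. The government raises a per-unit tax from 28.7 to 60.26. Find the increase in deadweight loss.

172.77

Competitive equilibrium: 106 − 4.5Q = 18.25 + 3.625Q → Q* = 10.8, P* = 57.4.
For a per-unit tax t: ΔQ = t/8.125, so DWL = ½·t·(t/8.125) = t²/16.25.
At t = 28.7: DWL = 50.689. At t = 60.26: DWL = 223.463.
Increase = 223.463 − 50.689 = 172.77.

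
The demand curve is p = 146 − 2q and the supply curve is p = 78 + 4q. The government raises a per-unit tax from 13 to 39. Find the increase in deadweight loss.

112.67

Competitive equilibrium: 146 − 2q = 78 + 4q → q* = 11.3333, p* = 123.3333.
For a per-unit tax t: Δq = t/6, so DWL = ½·t·(t/6) = t²/12.
At t = 13: DWL = 14.083. At t = 39: DWL = 126.75.
Increase = 126.75 − 14.083 = 112.67.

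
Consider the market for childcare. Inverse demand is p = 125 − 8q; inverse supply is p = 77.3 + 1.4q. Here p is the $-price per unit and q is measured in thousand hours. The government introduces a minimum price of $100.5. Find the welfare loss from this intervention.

Competitive equilibrium: 125 − 8q = 77.3 + 1.4q → q* = 5.0745, p* = 84.4043.
At the floor p = 100.5, quantity demanded = (125 − 100.5)/8 = 3.0625.
Sellers' marginal cost at q' = 3.0625: 77.3 + 1.4·3.0625 = 81.5875.
Δq = 5.0745 − 3.0625 = 2.012; wedge = 100.5 − 81.5875 = 18.9125.
Deadweight loss = ½ × 2.012 × 18.9125 = $19.03 thousand.

$19.03 thousand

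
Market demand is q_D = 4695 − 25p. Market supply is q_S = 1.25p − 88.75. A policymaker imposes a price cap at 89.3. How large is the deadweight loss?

In inverse form: demand p = 187.8 − 0.04q, supply p = 71 + 0.8q.
Competitive equilibrium: 187.8 − 0.04q = 71 + 0.8q → q* = 139.0476, p* = 182.2381.
At the ceiling p = 89.3, quantity supplied = (89.3 − 71)/0.8 = 22.875.
Willingness to pay at q' = 22.875: 187.8 − 0.04·22.875 = 186.885.
Δq = 139.0476 − 22.875 = 116.1726; wedge = 186.885 − 89.3 = 97.585.
Welfare loss = ½ × 116.1726 × 97.585 = 5668.35.

5668.35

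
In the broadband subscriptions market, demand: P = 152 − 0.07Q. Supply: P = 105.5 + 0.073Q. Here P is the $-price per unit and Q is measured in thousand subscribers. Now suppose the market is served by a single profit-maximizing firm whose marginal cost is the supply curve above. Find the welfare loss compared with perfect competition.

Competitive equilibrium: 152 − 0.07Q = 105.5 + 0.073Q → Q* = 325.1748, P* = 129.2378.
Marginal revenue: MR = 152 − 0.14Q. Set MR = MC: 152 − 0.14Q = 105.5 + 0.073Q → Q_m = 218.3099.
Price P_m = 152 − 0.07·218.3099 = 136.7183; MC(Q_m) = 105.5 + 0.073·218.3099 = 121.4366.
Competitive Q* = 325.1748, so ΔQ = 106.8649; wedge = 136.7183 − 121.4366 = 15.2817.
The triangle = ½ × 106.8649 × 15.2817 = $816.54 thousand.

$816.54 thousand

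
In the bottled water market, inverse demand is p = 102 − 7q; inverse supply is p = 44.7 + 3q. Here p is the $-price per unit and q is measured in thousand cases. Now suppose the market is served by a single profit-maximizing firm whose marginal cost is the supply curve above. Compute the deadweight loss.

$27.83 thousand

Competitive equilibrium: 102 − 7q = 44.7 + 3q → q* = 5.73, p* = 61.89.
Marginal revenue: MR = 102 − 14q. Set MR = MC: 102 − 14q = 44.7 + 3q → q_m = 3.3706.
Price p_m = 102 − 7·3.3706 = 78.4058; MC(q_m) = 44.7 + 3·3.3706 = 54.8118.
Competitive q* = 5.73, so Δq = 2.3594; wedge = 78.4058 − 54.8118 = 23.594.
Deadweight loss = ½ × 2.3594 × 23.594 = $27.83 thousand.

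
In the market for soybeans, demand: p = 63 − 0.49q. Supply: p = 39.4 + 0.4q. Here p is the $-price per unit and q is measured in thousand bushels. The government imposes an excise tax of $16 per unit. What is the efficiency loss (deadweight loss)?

Competitive equilibrium: 63 − 0.49q = 39.4 + 0.4q → q* = 26.5169, p* = 50.0067.
With the tax, the buyer price exceeds the seller price by 16: (63 − 0.49q) − (39.4 + 0.4q) = 16 → q' = 8.5393.
Δq = 26.5169 − 8.5393 = 17.9776; the wedge equals the tax, 16.
The triangle = ½ × 17.9776 × 16 = $143.82 thousand.

$143.82 thousand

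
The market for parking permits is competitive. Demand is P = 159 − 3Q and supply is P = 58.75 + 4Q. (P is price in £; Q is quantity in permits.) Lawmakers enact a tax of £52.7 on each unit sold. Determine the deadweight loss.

Competitive equilibrium: 159 − 3Q = 58.75 + 4Q → Q* = 14.3214, P* = 116.0357.
With the tax, the buyer price exceeds the seller price by 52.7: (159 − 3Q) − (58.75 + 4Q) = 52.7 → Q' = 6.7929.
ΔQ = 14.3214 − 6.7929 = 7.5285; the wedge equals the tax, 52.7.
Welfare loss = ½ × 7.5285 × 52.7 = £198.38.

£198.38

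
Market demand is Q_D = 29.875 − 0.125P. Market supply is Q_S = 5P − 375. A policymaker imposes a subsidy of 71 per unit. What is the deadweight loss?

307.38

In inverse form: demand P = 239 − 8Q, supply P = 75 + 0.2Q.
Competitive equilibrium: 239 − 8Q = 75 + 0.2Q → Q* = 20, P* = 79.
The subsidy lowers effective supply by 71: P = 4 + 0.2Q.
New quantity: 239 − 8Q = 4 + 0.2Q → Q' = 28.6585.
Overproduction ΔQ = 28.6585 − 20 = 8.6585; wedge = subsidy = 71.
Welfare loss = ½ × 8.6585 × 71 = 307.38.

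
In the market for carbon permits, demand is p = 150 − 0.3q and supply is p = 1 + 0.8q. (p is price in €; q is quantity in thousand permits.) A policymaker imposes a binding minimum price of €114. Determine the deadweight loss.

€131.36 thousand

Competitive equilibrium: 150 − 0.3q = 1 + 0.8q → q* = 135.4545, p* = 109.3636.
At the floor p = 114, quantity demanded = (150 − 114)/0.3 = 120.
Sellers' marginal cost at q' = 120: 1 + 0.8·120 = 97.
Δq = 135.4545 − 120 = 15.4545; wedge = 114 − 97 = 17.
Deadweight loss = ½ × 15.4545 × 17 = €131.36 thousand.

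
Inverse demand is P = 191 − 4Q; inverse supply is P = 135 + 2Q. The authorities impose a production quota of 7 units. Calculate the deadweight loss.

Competitive equilibrium: 191 − 4Q = 135 + 2Q → Q* = 9.3333, P* = 153.6667.
At Q = 7: demand price = 191 − 4·7 = 163; supply price = 135 + 2·7 = 149.
ΔQ = 9.3333 − 7 = 2.3333; wedge = 163 − 149 = 14.
Welfare loss = ½ × 2.3333 × 14 = 16.33.

16.33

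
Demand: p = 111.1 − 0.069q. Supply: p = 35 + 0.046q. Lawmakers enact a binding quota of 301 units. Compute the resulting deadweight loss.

7482.63

Competitive equilibrium: 111.1 − 0.069q = 35 + 0.046q → q* = 661.7391, p* = 65.44.
At q = 301: demand price = 111.1 − 0.069·301 = 90.331; supply price = 35 + 0.046·301 = 48.846.
Δq = 661.7391 − 301 = 360.7391; wedge = 90.331 − 48.846 = 41.485.
DWL = ½ × 360.7391 × 41.485 = 7482.63.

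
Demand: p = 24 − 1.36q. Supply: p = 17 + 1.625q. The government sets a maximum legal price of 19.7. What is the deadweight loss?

Competitive equilibrium: 24 − 1.36q = 17 + 1.625q → q* = 2.3451, p* = 20.8107.
At the ceiling p = 19.7, quantity supplied = (19.7 − 17)/1.625 = 1.6615.
Willingness to pay at q' = 1.6615: 24 − 1.36·1.6615 = 21.7404.
Δq = 2.3451 − 1.6615 = 0.6836; wedge = 21.7404 − 19.7 = 2.0404.
The triangle = ½ × 0.6836 × 2.0404 = 0.70.

0.70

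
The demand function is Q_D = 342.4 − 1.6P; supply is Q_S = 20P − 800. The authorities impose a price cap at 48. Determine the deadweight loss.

3226.67

In inverse form: demand P = 214 − 0.625Q, supply P = 40 + 0.05Q.
Competitive equilibrium: 214 − 0.625Q = 40 + 0.05Q → Q* = 257.7778, P* = 52.8889.
At the ceiling P = 48, quantity supplied = (48 − 40)/0.05 = 160.
Willingness to pay at Q' = 160: 214 − 0.625·160 = 114.
ΔQ = 257.7778 − 160 = 97.7778; wedge = 114 − 48 = 66.
Deadweight loss = ½ × 97.7778 × 66 = 3226.67.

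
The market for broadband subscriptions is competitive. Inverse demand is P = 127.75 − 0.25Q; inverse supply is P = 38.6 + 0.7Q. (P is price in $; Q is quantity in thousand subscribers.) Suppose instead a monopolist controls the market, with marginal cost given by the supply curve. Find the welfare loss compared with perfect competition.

Competitive equilibrium: 127.75 − 0.25Q = 38.6 + 0.7Q → Q* = 93.8421, P* = 104.2895.
Marginal revenue: MR = 127.75 − 0.5Q. Set MR = MC: 127.75 − 0.5Q = 38.6 + 0.7Q → Q_m = 74.2917.
Price P_m = 127.75 − 0.25·74.2917 = 109.1771; MC(Q_m) = 38.6 + 0.7·74.2917 = 90.6042.
Competitive Q* = 93.8421, so ΔQ = 19.5504; wedge = 109.1771 − 90.6042 = 18.5729.
Deadweight loss = ½ × 19.5504 × 18.5729 = $181.55 thousand.

$181.55 thousand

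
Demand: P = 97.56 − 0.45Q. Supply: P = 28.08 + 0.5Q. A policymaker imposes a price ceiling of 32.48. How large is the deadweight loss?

Competitive equilibrium: 97.56 − 0.45Q = 28.08 + 0.5Q → Q* = 73.1368, P* = 64.6484.
At the ceiling P = 32.48, quantity supplied = (32.48 − 28.08)/0.5 = 8.8.
Willingness to pay at Q' = 8.8: 97.56 − 0.45·8.8 = 93.6.
ΔQ = 73.1368 − 8.8 = 64.3368; wedge = 93.6 − 32.48 = 61.12.
Deadweight loss = ½ × 64.3368 × 61.12 = 1966.13.

1966.13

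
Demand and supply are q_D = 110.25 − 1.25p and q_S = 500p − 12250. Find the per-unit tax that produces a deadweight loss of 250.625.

20.05

In inverse form: demand p = 88.2 − 0.8q, supply p = 24.5 + 0.002q.
Competitive equilibrium: 88.2 − 0.8q = 24.5 + 0.002q → q* = 79.4264, p* = 24.6589.
A tax t gives Δq = t/0.802 and wedge t, so DWL = t²/1.604.
t²/1.604 = 250.625 → t² = 402.0025 → t = 20.05.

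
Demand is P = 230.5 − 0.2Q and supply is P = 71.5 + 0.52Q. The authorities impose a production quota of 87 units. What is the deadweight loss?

6448.09

Competitive equilibrium: 230.5 − 0.2Q = 71.5 + 0.52Q → Q* = 220.8333, P* = 186.3333.
At Q = 87: demand price = 230.5 − 0.2·87 = 213.1; supply price = 71.5 + 0.52·87 = 116.74.
ΔQ = 220.8333 − 87 = 133.8333; wedge = 213.1 − 116.74 = 96.36.
The triangle = ½ × 133.8333 × 96.36 = 6448.09.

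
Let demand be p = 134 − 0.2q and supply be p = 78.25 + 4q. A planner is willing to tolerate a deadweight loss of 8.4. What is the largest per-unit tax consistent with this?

8.4

Competitive equilibrium: 134 − 0.2q = 78.25 + 4q → q* = 13.2738, p* = 131.3452.
A tax t gives Δq = t/4.2 and wedge t, so DWL = t²/8.4.
t²/8.4 = 8.4 → t² = 70.56 → t = 8.4.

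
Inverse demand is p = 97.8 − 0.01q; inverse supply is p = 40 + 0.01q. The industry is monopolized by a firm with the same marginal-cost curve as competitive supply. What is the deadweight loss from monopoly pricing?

Competitive equilibrium: 97.8 − 0.01q = 40 + 0.01q → q* = 2890, p* = 68.9.
Marginal revenue: MR = 97.8 − 0.02q. Set MR = MC: 97.8 − 0.02q = 40 + 0.01q → q_m = 1926.66667.
Price p_m = 97.8 − 0.01·1926.66667 = 78.53333; MC(q_m) = 40 + 0.01·1926.66667 = 59.26667.
Competitive q* = 2890, so Δq = 963.33333; wedge = 78.53333 − 59.26667 = 19.26666.
Welfare loss = ½ × 963.33333 × 19.26666 = 9280.11.

9280.11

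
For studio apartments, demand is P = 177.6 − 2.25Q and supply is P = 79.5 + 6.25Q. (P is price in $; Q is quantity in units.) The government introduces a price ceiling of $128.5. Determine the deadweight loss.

Competitive equilibrium: 177.6 − 2.25Q = 79.5 + 6.25Q → Q* = 11.5412, P* = 151.6324.
At the ceiling P = 128.5, quantity supplied = (128.5 − 79.5)/6.25 = 7.84.
Willingness to pay at Q' = 7.84: 177.6 − 2.25·7.84 = 159.96.
ΔQ = 11.5412 − 7.84 = 3.7012; wedge = 159.96 − 128.5 = 31.46.
Deadweight loss = ½ × 3.7012 × 31.46 = $58.22.

$58.22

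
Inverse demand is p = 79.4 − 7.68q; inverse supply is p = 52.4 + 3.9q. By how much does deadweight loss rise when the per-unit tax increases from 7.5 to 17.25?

Competitive equilibrium: 79.4 − 7.68q = 52.4 + 3.9q → q* = 2.3316, p* = 61.4933.
For a per-unit tax t: Δq = t/11.58, so DWL = ½·t·(t/11.58) = t²/23.16.
At t = 7.5: DWL = 2.429. At t = 17.25: DWL = 12.848.
Increase = 12.848 − 2.429 = 10.42.

10.42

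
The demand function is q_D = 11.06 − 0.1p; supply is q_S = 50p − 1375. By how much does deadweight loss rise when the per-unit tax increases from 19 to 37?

In inverse form: demand p = 110.6 − 10q, supply p = 27.5 + 0.02q.
Competitive equilibrium: 110.6 − 10q = 27.5 + 0.02q → q* = 8.2934, p* = 27.6659.
For a per-unit tax t: Δq = t/10.02, so DWL = ½·t·(t/10.02) = t²/20.04.
At t = 19: DWL = 18.014. At t = 37: DWL = 68.313.
Increase = 68.313 − 18.014 = 50.30.

50.30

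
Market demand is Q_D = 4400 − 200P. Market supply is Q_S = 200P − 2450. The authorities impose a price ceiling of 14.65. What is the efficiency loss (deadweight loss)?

1225.125

In inverse form: demand P = 22 − 0.005Q, supply P = 12.25 + 0.005Q.
Competitive equilibrium: 22 − 0.005Q = 12.25 + 0.005Q → Q* = 975, P* = 17.125.
At the ceiling P = 14.65, quantity supplied = (14.65 − 12.25)/0.005 = 480.
Willingness to pay at Q' = 480: 22 − 0.005·480 = 19.6.
ΔQ = 975 − 480 = 495; wedge = 19.6 − 14.65 = 4.95.
Welfare loss = ½ × 495 × 4.95 = 1225.125.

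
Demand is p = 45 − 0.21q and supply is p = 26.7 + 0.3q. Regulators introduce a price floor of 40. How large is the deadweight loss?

Competitive equilibrium: 45 − 0.21q = 26.7 + 0.3q → q* = 35.8824, p* = 37.4647.
At the floor p = 40, quantity demanded = (45 − 40)/0.21 = 23.8095.
Sellers' marginal cost at q' = 23.8095: 26.7 + 0.3·23.8095 = 33.8429.
Δq = 35.8824 − 23.8095 = 12.0729; wedge = 40 − 33.8429 = 6.1571.
Welfare loss = ½ × 12.0729 × 6.1571 = 37.17.

37.17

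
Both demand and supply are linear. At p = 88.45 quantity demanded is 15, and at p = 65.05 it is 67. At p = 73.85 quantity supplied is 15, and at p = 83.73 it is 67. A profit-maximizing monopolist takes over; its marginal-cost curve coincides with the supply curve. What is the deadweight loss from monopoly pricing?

77.98

Demand slope = (65.05 − 88.45)/(67 − 15) = −0.45, so p = 95.2 − 0.45q.
Supply slope = (83.73 − 73.85)/(67 − 15) = 0.19, so p = 71 + 0.19q.
Competitive equilibrium: 95.2 − 0.45q = 71 + 0.19q → q* = 37.8125, p* = 78.1844.
Marginal revenue: MR = 95.2 − 0.9q. Set MR = MC: 95.2 − 0.9q = 71 + 0.19q → q_m = 22.2018.
Price p_m = 95.2 − 0.45·22.2018 = 85.2092; MC(q_m) = 71 + 0.19·22.2018 = 75.2183.
Competitive q* = 37.8125, so Δq = 15.6107; wedge = 85.2092 − 75.2183 = 9.9909.
DWL = ½ × 15.6107 × 9.9909 = 77.98.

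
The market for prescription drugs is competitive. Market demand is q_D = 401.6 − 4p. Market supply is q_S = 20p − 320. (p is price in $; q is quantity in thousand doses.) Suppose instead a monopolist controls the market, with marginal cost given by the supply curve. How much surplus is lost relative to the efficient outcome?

In inverse form: demand p = 100.4 − 0.25q, supply p = 16 + 0.05q.
Competitive equilibrium: 100.4 − 0.25q = 16 + 0.05q → q* = 281.3333, p* = 30.0667.
Marginal revenue: MR = 100.4 − 0.5q. Set MR = MC: 100.4 − 0.5q = 16 + 0.05q → q_m = 153.4545.
Price p_m = 100.4 − 0.25·153.4545 = 62.0364; MC(q_m) = 16 + 0.05·153.4545 = 23.6727.
Competitive q* = 281.3333, so Δq = 127.8788; wedge = 62.0364 − 23.6727 = 38.3637.
The triangle = ½ × 127.8788 × 38.3637 = $2452.95 thousand.

$2452.95 thousand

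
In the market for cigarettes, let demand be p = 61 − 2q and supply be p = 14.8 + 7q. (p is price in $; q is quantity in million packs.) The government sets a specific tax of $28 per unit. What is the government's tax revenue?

$56.62 million

Competitive equilibrium: 61 − 2q = 14.8 + 7q → q* = 5.1333, p* = 50.7333.
With the tax, the buyer price exceeds the seller price by 28: (61 − 2q) − (14.8 + 7q) = 28 → q' = 2.0222.
Tax revenue = 28 × 2.0222 = $56.62 million.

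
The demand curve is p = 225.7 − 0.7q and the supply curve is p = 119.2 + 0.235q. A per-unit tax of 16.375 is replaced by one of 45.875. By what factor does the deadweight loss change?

Competitive equilibrium: 225.7 − 0.7q = 119.2 + 0.235q → q* = 113.9037, p* = 145.9674.
For a per-unit tax t: Δq = t/0.935, so DWL = ½·t·(t/0.935) = t²/1.87.
At t = 16.375: DWL = 143.391. At t = 45.875: DWL = 1125.409.
Ratio = (45.875/16.375)² = 7.849.

7.849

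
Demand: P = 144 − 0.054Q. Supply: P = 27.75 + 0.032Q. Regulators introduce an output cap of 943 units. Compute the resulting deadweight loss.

7184.09

Competitive equilibrium: 144 − 0.054Q = 27.75 + 0.032Q → Q* = 1351.7442, P* = 71.0058.
At Q = 943: demand price = 144 − 0.054·943 = 93.078; supply price = 27.75 + 0.032·943 = 57.926.
ΔQ = 1351.7442 − 943 = 408.7442; wedge = 93.078 − 57.926 = 35.152.
The triangle = ½ × 408.7442 × 35.152 = 7184.09.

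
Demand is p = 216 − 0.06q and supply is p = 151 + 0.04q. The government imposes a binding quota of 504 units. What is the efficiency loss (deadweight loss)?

Competitive equilibrium: 216 − 0.06q = 151 + 0.04q → q* = 650, p* = 177.
At q = 504: demand price = 216 − 0.06·504 = 185.76; supply price = 151 + 0.04·504 = 171.16.
Δq = 650 − 504 = 146; wedge = 185.76 − 171.16 = 14.6.
Deadweight loss = ½ × 146 × 14.6 = 1065.80.

1065.80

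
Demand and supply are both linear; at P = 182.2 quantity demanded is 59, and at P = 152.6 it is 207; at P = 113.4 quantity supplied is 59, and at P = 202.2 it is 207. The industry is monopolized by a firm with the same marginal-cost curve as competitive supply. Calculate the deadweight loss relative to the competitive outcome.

Demand slope = (152.6 − 182.2)/(207 − 59) = −0.2, so P = 194 − 0.2Q.
Supply slope = (202.2 − 113.4)/(207 − 59) = 0.6, so P = 78 + 0.6Q.
Competitive equilibrium: 194 − 0.2Q = 78 + 0.6Q → Q* = 145, P* = 165.
Marginal revenue: MR = 194 − 0.4Q. Set MR = MC: 194 − 0.4Q = 78 + 0.6Q → Q_m = 116.
Price P_m = 194 − 0.2·116 = 170.8; MC(Q_m) = 78 + 0.6·116 = 147.6.
Competitive Q* = 145, so ΔQ = 29; wedge = 170.8 − 147.6 = 23.2.
Deadweight loss = ½ × 29 × 23.2 = 336.40.

336.40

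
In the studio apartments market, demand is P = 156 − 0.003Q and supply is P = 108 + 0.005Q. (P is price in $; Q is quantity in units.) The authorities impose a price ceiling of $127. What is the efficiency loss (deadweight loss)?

Competitive equilibrium: 156 − 0.003Q = 108 + 0.005Q → Q* = 6000, P* = 138.
At the ceiling P = 127, quantity supplied = (127 − 108)/0.005 = 3800.
Willingness to pay at Q' = 3800: 156 − 0.003·3800 = 144.6.
ΔQ = 6000 − 3800 = 2200; wedge = 144.6 − 127 = 17.6.
Welfare loss = ½ × 2200 × 17.6 = $19360.

$19360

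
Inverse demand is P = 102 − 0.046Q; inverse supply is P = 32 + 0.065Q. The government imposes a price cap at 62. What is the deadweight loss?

1586.86

Competitive equilibrium: 102 − 0.046Q = 32 + 0.065Q → Q* = 630.6306, P* = 72.991.
At the ceiling P = 62, quantity supplied = (62 − 32)/0.065 = 461.5385.
Willingness to pay at Q' = 461.5385: 102 − 0.046·461.5385 = 80.7692.
ΔQ = 630.6306 − 461.5385 = 169.0921; wedge = 80.7692 − 62 = 18.7692.
Deadweight loss = ½ × 169.0921 × 18.7692 = 1586.86.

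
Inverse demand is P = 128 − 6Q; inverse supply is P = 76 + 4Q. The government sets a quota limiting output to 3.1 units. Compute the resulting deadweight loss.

Competitive equilibrium: 128 − 6Q = 76 + 4Q → Q* = 5.2, P* = 96.8.
At Q = 3.1: demand price = 128 − 6·3.1 = 109.4; supply price = 76 + 4·3.1 = 88.4.
ΔQ = 5.2 − 3.1 = 2.1; wedge = 109.4 − 88.4 = 21.
Welfare loss = ½ × 2.1 × 21 = 22.05.

22.05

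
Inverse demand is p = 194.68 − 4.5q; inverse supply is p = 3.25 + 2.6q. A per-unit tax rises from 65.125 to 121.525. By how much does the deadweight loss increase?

741.34

Competitive equilibrium: 194.68 − 4.5q = 3.25 + 2.6q → q* = 26.962, p* = 73.3511.
For a per-unit tax t: Δq = t/7.1, so DWL = ½·t·(t/7.1) = t²/14.2.
At t = 65.125: DWL = 298.681. At t = 121.525: DWL = 1040.023.
Increase = 1040.023 − 298.681 = 741.34.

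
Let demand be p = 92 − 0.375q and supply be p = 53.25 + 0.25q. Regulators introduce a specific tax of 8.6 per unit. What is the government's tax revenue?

414.864

Competitive equilibrium: 92 − 0.375q = 53.25 + 0.25q → q* = 62, p* = 68.75.
With the tax, the buyer price exceeds the seller price by 8.6: (92 − 0.375q) − (53.25 + 0.25q) = 8.6 → q' = 48.24.
Tax revenue = 8.6 × 48.24 = 414.864.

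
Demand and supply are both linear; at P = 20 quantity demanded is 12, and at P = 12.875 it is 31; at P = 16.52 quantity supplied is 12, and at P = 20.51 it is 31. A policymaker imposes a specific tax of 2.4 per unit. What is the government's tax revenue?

33.23

Demand slope = (12.875 − 20)/(31 − 12) = −0.375, so P = 24.5 − 0.375Q.
Supply slope = (20.51 − 16.52)/(31 − 12) = 0.21, so P = 14 + 0.21Q.
Competitive equilibrium: 24.5 − 0.375Q = 14 + 0.21Q → Q* = 17.9487, P* = 17.7692.
With the tax, the buyer price exceeds the seller price by 2.4: (24.5 − 0.375Q) − (14 + 0.21Q) = 2.4 → Q' = 13.8462.
Tax revenue = 2.4 × 13.8462 = 33.23.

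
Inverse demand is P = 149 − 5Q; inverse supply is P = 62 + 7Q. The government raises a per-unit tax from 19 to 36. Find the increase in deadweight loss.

Competitive equilibrium: 149 − 5Q = 62 + 7Q → Q* = 7.25, P* = 112.75.
For a per-unit tax t: ΔQ = t/12, so DWL = ½·t·(t/12) = t²/24.
At t = 19: DWL = 15.042. At t = 36: DWL = 54.
Increase = 54 − 15.042 = 38.96.

38.96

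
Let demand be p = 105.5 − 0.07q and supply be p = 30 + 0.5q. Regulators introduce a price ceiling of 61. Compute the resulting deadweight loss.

1414.76

Competitive equilibrium: 105.5 − 0.07q = 30 + 0.5q → q* = 132.4561, p* = 96.2281.
At the ceiling p = 61, quantity supplied = (61 − 30)/0.5 = 62.
Willingness to pay at q' = 62: 105.5 − 0.07·62 = 101.16.
Δq = 132.4561 − 62 = 70.4561; wedge = 101.16 − 61 = 40.16.
DWL = ½ × 70.4561 × 40.16 = 1414.76.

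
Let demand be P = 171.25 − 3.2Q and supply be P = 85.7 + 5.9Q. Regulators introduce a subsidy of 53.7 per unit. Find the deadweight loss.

158.44

Competitive equilibrium: 171.25 − 3.2Q = 85.7 + 5.9Q → Q* = 9.4011, P* = 141.1665.
The subsidy lowers effective supply by 53.7: P = 32 + 5.9Q.
New quantity: 171.25 − 3.2Q = 32 + 5.9Q → Q' = 15.3022.
Overproduction ΔQ = 15.3022 − 9.4011 = 5.9011; wedge = subsidy = 53.7.
Deadweight loss = ½ × 5.9011 × 53.7 = 158.44.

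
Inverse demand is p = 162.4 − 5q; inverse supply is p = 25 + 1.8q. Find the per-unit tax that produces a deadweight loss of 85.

34

Competitive equilibrium: 162.4 − 5q = 25 + 1.8q → q* = 20.2059, p* = 61.3706.
A tax t gives Δq = t/6.8 and wedge t, so DWL = t²/13.6.
t²/13.6 = 85 → t² = 1156 → t = 34.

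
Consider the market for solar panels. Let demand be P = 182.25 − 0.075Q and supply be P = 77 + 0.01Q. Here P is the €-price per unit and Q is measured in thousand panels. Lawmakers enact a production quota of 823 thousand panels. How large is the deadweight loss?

€7327.86 thousand

Competitive equilibrium: 182.25 − 0.075Q = 77 + 0.01Q → Q* = 1238.2353, P* = 89.3824.
At Q = 823: demand price = 182.25 − 0.075·823 = 120.525; supply price = 77 + 0.01·823 = 85.23.
ΔQ = 1238.2353 − 823 = 415.2353; wedge = 120.525 − 85.23 = 35.295.
DWL = ½ × 415.2353 × 35.295 = €7327.86 thousand.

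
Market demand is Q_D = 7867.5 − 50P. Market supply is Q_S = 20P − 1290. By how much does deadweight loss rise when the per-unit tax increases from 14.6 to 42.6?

In inverse form: demand P = 157.35 − 0.02Q, supply P = 64.5 + 0.05Q.
Competitive equilibrium: 157.35 − 0.02Q = 64.5 + 0.05Q → Q* = 1326.4286, P* = 130.8214.
For a per-unit tax t: ΔQ = t/0.07, so DWL = ½·t·(t/0.07) = t²/0.14.
At t = 14.6: DWL = 1522.571. At t = 42.6: DWL = 12962.571.
Increase = 12962.571 − 1522.571 = 11440.

11440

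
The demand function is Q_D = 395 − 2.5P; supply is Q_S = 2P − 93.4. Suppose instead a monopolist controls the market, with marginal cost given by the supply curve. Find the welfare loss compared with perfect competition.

In inverse form: demand P = 158 − 0.4Q, supply P = 46.7 + 0.5Q.
Competitive equilibrium: 158 − 0.4Q = 46.7 + 0.5Q → Q* = 123.66667, P* = 108.53333.
Marginal revenue: MR = 158 − 0.8Q. Set MR = MC: 158 − 0.8Q = 46.7 + 0.5Q → Q_m = 85.61538.
Price P_m = 158 − 0.4·85.61538 = 123.75385; MC(Q_m) = 46.7 + 0.5·85.61538 = 89.50769.
Competitive Q* = 123.66667, so ΔQ = 38.05129; wedge = 123.75385 − 89.50769 = 34.24616.
The triangle = ½ × 38.05129 × 34.24616 = 651.56.

651.56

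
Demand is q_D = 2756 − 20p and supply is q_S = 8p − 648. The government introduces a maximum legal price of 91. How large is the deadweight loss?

In inverse form: demand p = 137.8 − 0.05q, supply p = 81 + 0.125q.
Competitive equilibrium: 137.8 − 0.05q = 81 + 0.125q → q* = 324.5714, p* = 121.5714.
At the ceiling p = 91, quantity supplied = (91 − 81)/0.125 = 80.
Willingness to pay at q' = 80: 137.8 − 0.05·80 = 133.8.
Δq = 324.5714 − 80 = 244.5714; wedge = 133.8 − 91 = 42.8.
Welfare loss = ½ × 244.5714 × 42.8 = 5233.83.

5233.83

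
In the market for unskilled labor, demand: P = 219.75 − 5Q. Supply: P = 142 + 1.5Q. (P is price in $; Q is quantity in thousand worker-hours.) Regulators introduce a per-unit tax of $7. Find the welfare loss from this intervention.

$3.77 thousand

Competitive equilibrium: 219.75 − 5Q = 142 + 1.5Q → Q* = 11.9615, P* = 159.9423.
With the tax, the buyer price exceeds the seller price by 7: (219.75 − 5Q) − (142 + 1.5Q) = 7 → Q' = 10.8846.
ΔQ = 11.9615 − 10.8846 = 1.0769; the wedge equals the tax, 7.
The triangle = ½ × 1.0769 × 7 = $3.77 thousand.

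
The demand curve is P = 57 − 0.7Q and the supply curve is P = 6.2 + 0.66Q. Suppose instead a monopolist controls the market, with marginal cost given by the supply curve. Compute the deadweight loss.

Competitive equilibrium: 57 − 0.7Q = 6.2 + 0.66Q → Q* = 37.3529, P* = 30.8529.
Marginal revenue: MR = 57 − 1.4Q. Set MR = MC: 57 − 1.4Q = 6.2 + 0.66Q → Q_m = 24.6602.
Price P_m = 57 − 0.7·24.6602 = 39.7379; MC(Q_m) = 6.2 + 0.66·24.6602 = 22.4757.
Competitive Q* = 37.3529, so ΔQ = 12.6927; wedge = 39.7379 − 22.4757 = 17.2622.
Deadweight loss = ½ × 12.6927 × 17.2622 = 109.55.

109.55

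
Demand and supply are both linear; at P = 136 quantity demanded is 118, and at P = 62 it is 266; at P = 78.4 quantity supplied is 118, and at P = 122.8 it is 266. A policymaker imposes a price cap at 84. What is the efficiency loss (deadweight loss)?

1137.78

Demand slope = (62 − 136)/(266 − 118) = −0.5, so P = 195 − 0.5Q.
Supply slope = (122.8 − 78.4)/(266 − 118) = 0.3, so P = 43 + 0.3Q.
Competitive equilibrium: 195 − 0.5Q = 43 + 0.3Q → Q* = 190, P* = 100.
At the ceiling P = 84, quantity supplied = (84 − 43)/0.3 = 136.6667.
Willingness to pay at Q' = 136.6667: 195 − 0.5·136.6667 = 126.6667.
ΔQ = 190 − 136.6667 = 53.3333; wedge = 126.6667 − 84 = 42.6667.
The triangle = ½ × 53.3333 × 42.6667 = 1137.78.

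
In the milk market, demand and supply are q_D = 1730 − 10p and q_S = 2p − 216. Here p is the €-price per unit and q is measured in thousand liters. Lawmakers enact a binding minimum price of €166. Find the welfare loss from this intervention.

In inverse form: demand p = 173 − 0.1q, supply p = 108 + 0.5q.
Competitive equilibrium: 173 − 0.1q = 108 + 0.5q → q* = 108.3333, p* = 162.1667.
At the floor p = 166, quantity demanded = (173 − 166)/0.1 = 70.
Sellers' marginal cost at q' = 70: 108 + 0.5·70 = 143.
Δq = 108.3333 − 70 = 38.3333; wedge = 166 − 143 = 23.
Deadweight loss = ½ × 38.3333 × 23 = €440.83 thousand.

€440.83 thousand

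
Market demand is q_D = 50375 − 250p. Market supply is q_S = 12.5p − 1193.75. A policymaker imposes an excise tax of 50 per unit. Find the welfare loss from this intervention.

In inverse form: demand p = 201.5 − 0.004q, supply p = 95.5 + 0.08q.
Competitive equilibrium: 201.5 − 0.004q = 95.5 + 0.08q → q* = 1261.9048, p* = 196.4524.
With the tax, the buyer price exceeds the seller price by 50: (201.5 − 0.004q) − (95.5 + 0.08q) = 50 → q' = 666.6667.
Δq = 1261.9048 − 666.6667 = 595.2381; the wedge equals the tax, 50.
Welfare loss = ½ × 595.2381 × 50 = 14880.95.

14880.95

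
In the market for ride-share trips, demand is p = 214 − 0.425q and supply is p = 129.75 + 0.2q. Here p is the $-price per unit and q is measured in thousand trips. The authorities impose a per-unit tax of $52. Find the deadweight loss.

Competitive equilibrium: 214 − 0.425q = 129.75 + 0.2q → q* = 134.8, p* = 156.71.
With the tax, the buyer price exceeds the seller price by 52: (214 − 0.425q) − (129.75 + 0.2q) = 52 → q' = 51.6.
Δq = 134.8 − 51.6 = 83.2; the wedge equals the tax, 52.
Welfare loss = ½ × 83.2 × 52 = $2163.20 thousand.

$2163.20 thousand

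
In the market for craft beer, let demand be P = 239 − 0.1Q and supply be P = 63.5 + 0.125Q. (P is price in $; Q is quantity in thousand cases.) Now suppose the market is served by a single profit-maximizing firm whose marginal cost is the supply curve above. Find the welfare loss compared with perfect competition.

$6480 thousand

Competitive equilibrium: 239 − 0.1Q = 63.5 + 0.125Q → Q* = 780, P* = 161.
Marginal revenue: MR = 239 − 0.2Q. Set MR = MC: 239 − 0.2Q = 63.5 + 0.125Q → Q_m = 540.
Price P_m = 239 − 0.1·540 = 185; MC(Q_m) = 63.5 + 0.125·540 = 131.
Competitive Q* = 780, so ΔQ = 240; wedge = 185 − 131 = 54.
The triangle = ½ × 240 × 54 = $6480 thousand.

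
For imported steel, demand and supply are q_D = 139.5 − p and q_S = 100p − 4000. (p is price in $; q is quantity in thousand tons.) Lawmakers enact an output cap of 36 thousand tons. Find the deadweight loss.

In inverse form: demand p = 139.5 − q, supply p = 40 + 0.01q.
Competitive equilibrium: 139.5 − q = 40 + 0.01q → q* = 98.51485, p* = 40.98515.
At q = 36: demand price = 139.5 − 1·36 = 103.5; supply price = 40 + 0.01·36 = 40.36.
Δq = 98.51485 − 36 = 62.51485; wedge = 103.5 − 40.36 = 63.14.
The triangle = ½ × 62.51485 × 63.14 = $1973.59 thousand.

$1973.59 thousand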